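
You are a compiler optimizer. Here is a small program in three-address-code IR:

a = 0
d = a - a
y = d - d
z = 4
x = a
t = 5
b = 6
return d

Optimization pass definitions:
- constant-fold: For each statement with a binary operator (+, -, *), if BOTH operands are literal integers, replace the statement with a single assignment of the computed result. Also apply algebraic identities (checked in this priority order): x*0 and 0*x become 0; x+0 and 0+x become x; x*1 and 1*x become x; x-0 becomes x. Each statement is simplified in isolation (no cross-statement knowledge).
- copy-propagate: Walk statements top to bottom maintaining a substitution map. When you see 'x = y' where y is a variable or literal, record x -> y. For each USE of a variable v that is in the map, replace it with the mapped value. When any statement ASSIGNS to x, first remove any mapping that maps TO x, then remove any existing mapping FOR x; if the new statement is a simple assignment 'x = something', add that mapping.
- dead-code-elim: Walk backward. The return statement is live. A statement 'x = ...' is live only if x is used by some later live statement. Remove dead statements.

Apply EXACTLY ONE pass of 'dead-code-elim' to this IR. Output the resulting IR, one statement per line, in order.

Applying dead-code-elim statement-by-statement:
  [8] return d  -> KEEP (return); live=['d']
  [7] b = 6  -> DEAD (b not live)
  [6] t = 5  -> DEAD (t not live)
  [5] x = a  -> DEAD (x not live)
  [4] z = 4  -> DEAD (z not live)
  [3] y = d - d  -> DEAD (y not live)
  [2] d = a - a  -> KEEP; live=['a']
  [1] a = 0  -> KEEP; live=[]
Result (3 stmts):
  a = 0
  d = a - a
  return d

Answer: a = 0
d = a - a
return d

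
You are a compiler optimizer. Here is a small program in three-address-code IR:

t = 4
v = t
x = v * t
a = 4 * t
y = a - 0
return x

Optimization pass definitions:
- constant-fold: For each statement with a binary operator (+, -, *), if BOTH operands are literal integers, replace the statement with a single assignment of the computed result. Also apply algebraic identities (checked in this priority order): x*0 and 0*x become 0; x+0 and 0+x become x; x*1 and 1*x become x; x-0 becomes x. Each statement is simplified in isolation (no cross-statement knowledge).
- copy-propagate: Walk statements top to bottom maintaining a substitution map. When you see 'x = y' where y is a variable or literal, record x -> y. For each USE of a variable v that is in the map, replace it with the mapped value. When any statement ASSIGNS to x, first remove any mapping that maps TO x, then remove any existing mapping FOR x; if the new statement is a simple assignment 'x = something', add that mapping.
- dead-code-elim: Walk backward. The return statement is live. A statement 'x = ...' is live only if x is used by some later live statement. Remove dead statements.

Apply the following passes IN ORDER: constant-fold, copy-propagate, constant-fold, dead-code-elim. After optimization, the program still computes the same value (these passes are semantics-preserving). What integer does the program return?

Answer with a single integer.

Answer: 16

Derivation:
Initial IR:
  t = 4
  v = t
  x = v * t
  a = 4 * t
  y = a - 0
  return x
After constant-fold (6 stmts):
  t = 4
  v = t
  x = v * t
  a = 4 * t
  y = a
  return x
After copy-propagate (6 stmts):
  t = 4
  v = 4
  x = 4 * 4
  a = 4 * 4
  y = a
  return x
After constant-fold (6 stmts):
  t = 4
  v = 4
  x = 16
  a = 16
  y = a
  return x
After dead-code-elim (2 stmts):
  x = 16
  return x
Evaluate:
  t = 4  =>  t = 4
  v = t  =>  v = 4
  x = v * t  =>  x = 16
  a = 4 * t  =>  a = 16
  y = a - 0  =>  y = 16
  return x = 16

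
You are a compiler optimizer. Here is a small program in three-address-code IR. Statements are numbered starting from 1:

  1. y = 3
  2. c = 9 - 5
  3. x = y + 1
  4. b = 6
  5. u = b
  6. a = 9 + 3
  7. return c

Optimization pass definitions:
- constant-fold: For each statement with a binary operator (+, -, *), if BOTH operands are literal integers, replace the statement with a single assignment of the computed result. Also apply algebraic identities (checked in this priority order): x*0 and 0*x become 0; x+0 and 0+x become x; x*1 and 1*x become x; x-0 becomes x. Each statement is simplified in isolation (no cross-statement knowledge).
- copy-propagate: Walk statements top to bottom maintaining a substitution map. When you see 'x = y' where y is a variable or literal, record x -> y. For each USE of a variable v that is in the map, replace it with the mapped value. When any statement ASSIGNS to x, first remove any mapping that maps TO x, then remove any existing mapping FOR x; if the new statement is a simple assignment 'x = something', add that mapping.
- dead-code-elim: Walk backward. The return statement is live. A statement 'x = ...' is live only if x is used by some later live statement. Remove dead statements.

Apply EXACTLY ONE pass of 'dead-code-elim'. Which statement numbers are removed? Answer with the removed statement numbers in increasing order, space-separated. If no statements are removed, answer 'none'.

Answer: 1 3 4 5 6

Derivation:
Backward liveness scan:
Stmt 1 'y = 3': DEAD (y not in live set [])
Stmt 2 'c = 9 - 5': KEEP (c is live); live-in = []
Stmt 3 'x = y + 1': DEAD (x not in live set ['c'])
Stmt 4 'b = 6': DEAD (b not in live set ['c'])
Stmt 5 'u = b': DEAD (u not in live set ['c'])
Stmt 6 'a = 9 + 3': DEAD (a not in live set ['c'])
Stmt 7 'return c': KEEP (return); live-in = ['c']
Removed statement numbers: [1, 3, 4, 5, 6]
Surviving IR:
  c = 9 - 5
  return c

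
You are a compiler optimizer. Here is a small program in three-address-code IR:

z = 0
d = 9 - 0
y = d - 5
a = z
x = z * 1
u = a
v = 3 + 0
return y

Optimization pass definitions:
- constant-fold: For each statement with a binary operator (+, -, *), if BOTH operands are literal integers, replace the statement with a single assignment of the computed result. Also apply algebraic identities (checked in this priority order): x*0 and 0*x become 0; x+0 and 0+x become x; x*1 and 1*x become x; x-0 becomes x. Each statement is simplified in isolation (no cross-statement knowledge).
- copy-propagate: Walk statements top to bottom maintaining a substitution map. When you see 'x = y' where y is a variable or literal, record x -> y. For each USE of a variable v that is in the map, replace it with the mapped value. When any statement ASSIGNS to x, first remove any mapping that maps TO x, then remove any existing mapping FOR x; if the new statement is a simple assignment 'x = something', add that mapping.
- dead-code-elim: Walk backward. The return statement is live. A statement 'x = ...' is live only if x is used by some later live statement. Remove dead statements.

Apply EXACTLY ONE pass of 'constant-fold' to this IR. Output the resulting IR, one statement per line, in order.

Answer: z = 0
d = 9
y = d - 5
a = z
x = z
u = a
v = 3
return y

Derivation:
Applying constant-fold statement-by-statement:
  [1] z = 0  (unchanged)
  [2] d = 9 - 0  -> d = 9
  [3] y = d - 5  (unchanged)
  [4] a = z  (unchanged)
  [5] x = z * 1  -> x = z
  [6] u = a  (unchanged)
  [7] v = 3 + 0  -> v = 3
  [8] return y  (unchanged)
Result (8 stmts):
  z = 0
  d = 9
  y = d - 5
  a = z
  x = z
  u = a
  v = 3
  return y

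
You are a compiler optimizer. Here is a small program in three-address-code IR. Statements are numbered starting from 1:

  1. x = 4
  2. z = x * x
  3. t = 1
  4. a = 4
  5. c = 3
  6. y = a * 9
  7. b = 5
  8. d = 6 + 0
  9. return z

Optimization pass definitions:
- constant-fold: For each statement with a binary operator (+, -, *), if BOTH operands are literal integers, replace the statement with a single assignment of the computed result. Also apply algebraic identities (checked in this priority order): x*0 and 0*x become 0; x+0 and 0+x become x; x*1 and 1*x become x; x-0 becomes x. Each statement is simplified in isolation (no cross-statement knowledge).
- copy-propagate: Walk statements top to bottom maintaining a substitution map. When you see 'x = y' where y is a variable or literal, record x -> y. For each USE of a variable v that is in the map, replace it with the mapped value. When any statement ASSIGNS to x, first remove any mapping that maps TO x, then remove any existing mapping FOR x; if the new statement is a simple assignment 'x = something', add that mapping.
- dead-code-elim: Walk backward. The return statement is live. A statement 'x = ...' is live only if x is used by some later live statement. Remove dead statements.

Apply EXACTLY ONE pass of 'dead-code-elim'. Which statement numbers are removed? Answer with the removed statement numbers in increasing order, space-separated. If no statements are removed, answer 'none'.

Backward liveness scan:
Stmt 1 'x = 4': KEEP (x is live); live-in = []
Stmt 2 'z = x * x': KEEP (z is live); live-in = ['x']
Stmt 3 't = 1': DEAD (t not in live set ['z'])
Stmt 4 'a = 4': DEAD (a not in live set ['z'])
Stmt 5 'c = 3': DEAD (c not in live set ['z'])
Stmt 6 'y = a * 9': DEAD (y not in live set ['z'])
Stmt 7 'b = 5': DEAD (b not in live set ['z'])
Stmt 8 'd = 6 + 0': DEAD (d not in live set ['z'])
Stmt 9 'return z': KEEP (return); live-in = ['z']
Removed statement numbers: [3, 4, 5, 6, 7, 8]
Surviving IR:
  x = 4
  z = x * x
  return z

Answer: 3 4 5 6 7 8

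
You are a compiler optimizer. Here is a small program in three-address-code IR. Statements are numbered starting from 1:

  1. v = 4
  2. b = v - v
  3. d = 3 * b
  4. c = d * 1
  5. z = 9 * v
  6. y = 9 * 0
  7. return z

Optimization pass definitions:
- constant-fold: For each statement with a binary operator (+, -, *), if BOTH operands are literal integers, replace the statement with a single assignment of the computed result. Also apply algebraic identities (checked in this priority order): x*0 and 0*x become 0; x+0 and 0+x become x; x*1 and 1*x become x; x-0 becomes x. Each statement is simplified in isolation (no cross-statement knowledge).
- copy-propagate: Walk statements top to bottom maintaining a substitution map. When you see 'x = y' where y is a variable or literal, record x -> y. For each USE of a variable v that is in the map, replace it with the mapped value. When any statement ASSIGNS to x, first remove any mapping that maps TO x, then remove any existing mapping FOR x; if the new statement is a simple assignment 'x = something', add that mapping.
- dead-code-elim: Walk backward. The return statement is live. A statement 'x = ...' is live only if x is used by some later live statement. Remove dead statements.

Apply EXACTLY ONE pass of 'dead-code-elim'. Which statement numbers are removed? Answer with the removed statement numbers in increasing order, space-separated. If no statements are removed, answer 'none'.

Backward liveness scan:
Stmt 1 'v = 4': KEEP (v is live); live-in = []
Stmt 2 'b = v - v': DEAD (b not in live set ['v'])
Stmt 3 'd = 3 * b': DEAD (d not in live set ['v'])
Stmt 4 'c = d * 1': DEAD (c not in live set ['v'])
Stmt 5 'z = 9 * v': KEEP (z is live); live-in = ['v']
Stmt 6 'y = 9 * 0': DEAD (y not in live set ['z'])
Stmt 7 'return z': KEEP (return); live-in = ['z']
Removed statement numbers: [2, 3, 4, 6]
Surviving IR:
  v = 4
  z = 9 * v
  return z

Answer: 2 3 4 6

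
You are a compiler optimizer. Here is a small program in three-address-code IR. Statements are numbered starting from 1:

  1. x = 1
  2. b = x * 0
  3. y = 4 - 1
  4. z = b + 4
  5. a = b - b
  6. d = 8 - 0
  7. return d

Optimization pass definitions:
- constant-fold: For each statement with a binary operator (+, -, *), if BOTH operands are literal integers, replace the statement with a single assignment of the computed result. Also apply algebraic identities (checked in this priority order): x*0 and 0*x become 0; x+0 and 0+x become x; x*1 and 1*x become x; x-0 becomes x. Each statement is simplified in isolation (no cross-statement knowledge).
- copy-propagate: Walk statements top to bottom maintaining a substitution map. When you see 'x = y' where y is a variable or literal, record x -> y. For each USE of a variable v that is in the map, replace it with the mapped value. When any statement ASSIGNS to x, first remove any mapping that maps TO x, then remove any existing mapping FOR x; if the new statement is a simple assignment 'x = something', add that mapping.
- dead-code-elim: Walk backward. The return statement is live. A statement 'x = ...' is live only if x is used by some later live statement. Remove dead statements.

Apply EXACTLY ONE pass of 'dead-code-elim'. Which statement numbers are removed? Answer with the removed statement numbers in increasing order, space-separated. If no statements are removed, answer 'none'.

Answer: 1 2 3 4 5

Derivation:
Backward liveness scan:
Stmt 1 'x = 1': DEAD (x not in live set [])
Stmt 2 'b = x * 0': DEAD (b not in live set [])
Stmt 3 'y = 4 - 1': DEAD (y not in live set [])
Stmt 4 'z = b + 4': DEAD (z not in live set [])
Stmt 5 'a = b - b': DEAD (a not in live set [])
Stmt 6 'd = 8 - 0': KEEP (d is live); live-in = []
Stmt 7 'return d': KEEP (return); live-in = ['d']
Removed statement numbers: [1, 2, 3, 4, 5]
Surviving IR:
  d = 8 - 0
  return d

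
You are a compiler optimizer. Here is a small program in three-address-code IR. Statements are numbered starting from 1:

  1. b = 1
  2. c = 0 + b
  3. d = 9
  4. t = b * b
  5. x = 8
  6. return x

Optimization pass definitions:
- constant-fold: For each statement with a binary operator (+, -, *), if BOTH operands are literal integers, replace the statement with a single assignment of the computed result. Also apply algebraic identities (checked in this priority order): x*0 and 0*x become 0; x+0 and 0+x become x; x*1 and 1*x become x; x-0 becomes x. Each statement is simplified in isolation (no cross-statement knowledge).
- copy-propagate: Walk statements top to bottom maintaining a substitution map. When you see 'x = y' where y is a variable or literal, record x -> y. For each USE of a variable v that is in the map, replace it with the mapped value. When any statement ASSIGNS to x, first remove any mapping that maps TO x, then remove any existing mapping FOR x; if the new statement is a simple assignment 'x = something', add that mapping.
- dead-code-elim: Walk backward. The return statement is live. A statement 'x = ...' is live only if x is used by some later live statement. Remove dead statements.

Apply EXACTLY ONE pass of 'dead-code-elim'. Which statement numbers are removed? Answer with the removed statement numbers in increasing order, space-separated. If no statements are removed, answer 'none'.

Answer: 1 2 3 4

Derivation:
Backward liveness scan:
Stmt 1 'b = 1': DEAD (b not in live set [])
Stmt 2 'c = 0 + b': DEAD (c not in live set [])
Stmt 3 'd = 9': DEAD (d not in live set [])
Stmt 4 't = b * b': DEAD (t not in live set [])
Stmt 5 'x = 8': KEEP (x is live); live-in = []
Stmt 6 'return x': KEEP (return); live-in = ['x']
Removed statement numbers: [1, 2, 3, 4]
Surviving IR:
  x = 8
  return x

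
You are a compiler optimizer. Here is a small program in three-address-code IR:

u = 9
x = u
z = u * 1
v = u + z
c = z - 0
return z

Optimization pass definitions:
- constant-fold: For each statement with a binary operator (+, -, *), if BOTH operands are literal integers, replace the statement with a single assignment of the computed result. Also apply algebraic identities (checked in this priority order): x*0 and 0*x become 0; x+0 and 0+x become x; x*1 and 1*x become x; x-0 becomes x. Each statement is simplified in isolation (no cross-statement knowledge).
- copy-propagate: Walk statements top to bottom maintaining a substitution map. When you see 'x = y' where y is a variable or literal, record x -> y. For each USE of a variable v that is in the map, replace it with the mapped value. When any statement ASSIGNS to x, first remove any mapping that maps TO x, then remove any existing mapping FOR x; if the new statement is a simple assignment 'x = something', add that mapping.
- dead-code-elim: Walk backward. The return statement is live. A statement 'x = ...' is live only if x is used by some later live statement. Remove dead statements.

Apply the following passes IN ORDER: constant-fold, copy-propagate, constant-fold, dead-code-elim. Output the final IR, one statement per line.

Answer: return 9

Derivation:
Initial IR:
  u = 9
  x = u
  z = u * 1
  v = u + z
  c = z - 0
  return z
After constant-fold (6 stmts):
  u = 9
  x = u
  z = u
  v = u + z
  c = z
  return z
After copy-propagate (6 stmts):
  u = 9
  x = 9
  z = 9
  v = 9 + 9
  c = 9
  return 9
After constant-fold (6 stmts):
  u = 9
  x = 9
  z = 9
  v = 18
  c = 9
  return 9
After dead-code-elim (1 stmts):
  return 9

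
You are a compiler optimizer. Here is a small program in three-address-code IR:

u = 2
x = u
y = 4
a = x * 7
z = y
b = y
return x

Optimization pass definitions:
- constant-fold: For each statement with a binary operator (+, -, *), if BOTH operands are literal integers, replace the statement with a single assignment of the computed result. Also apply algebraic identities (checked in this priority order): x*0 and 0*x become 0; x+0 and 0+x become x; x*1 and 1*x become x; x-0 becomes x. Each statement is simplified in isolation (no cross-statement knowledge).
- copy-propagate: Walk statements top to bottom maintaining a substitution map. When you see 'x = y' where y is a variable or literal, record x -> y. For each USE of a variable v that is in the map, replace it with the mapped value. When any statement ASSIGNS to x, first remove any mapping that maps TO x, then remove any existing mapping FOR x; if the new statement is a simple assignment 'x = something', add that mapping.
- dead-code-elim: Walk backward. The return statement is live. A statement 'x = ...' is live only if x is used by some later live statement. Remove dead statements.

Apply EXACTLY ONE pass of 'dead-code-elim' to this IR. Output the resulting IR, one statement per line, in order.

Applying dead-code-elim statement-by-statement:
  [7] return x  -> KEEP (return); live=['x']
  [6] b = y  -> DEAD (b not live)
  [5] z = y  -> DEAD (z not live)
  [4] a = x * 7  -> DEAD (a not live)
  [3] y = 4  -> DEAD (y not live)
  [2] x = u  -> KEEP; live=['u']
  [1] u = 2  -> KEEP; live=[]
Result (3 stmts):
  u = 2
  x = u
  return x

Answer: u = 2
x = u
return x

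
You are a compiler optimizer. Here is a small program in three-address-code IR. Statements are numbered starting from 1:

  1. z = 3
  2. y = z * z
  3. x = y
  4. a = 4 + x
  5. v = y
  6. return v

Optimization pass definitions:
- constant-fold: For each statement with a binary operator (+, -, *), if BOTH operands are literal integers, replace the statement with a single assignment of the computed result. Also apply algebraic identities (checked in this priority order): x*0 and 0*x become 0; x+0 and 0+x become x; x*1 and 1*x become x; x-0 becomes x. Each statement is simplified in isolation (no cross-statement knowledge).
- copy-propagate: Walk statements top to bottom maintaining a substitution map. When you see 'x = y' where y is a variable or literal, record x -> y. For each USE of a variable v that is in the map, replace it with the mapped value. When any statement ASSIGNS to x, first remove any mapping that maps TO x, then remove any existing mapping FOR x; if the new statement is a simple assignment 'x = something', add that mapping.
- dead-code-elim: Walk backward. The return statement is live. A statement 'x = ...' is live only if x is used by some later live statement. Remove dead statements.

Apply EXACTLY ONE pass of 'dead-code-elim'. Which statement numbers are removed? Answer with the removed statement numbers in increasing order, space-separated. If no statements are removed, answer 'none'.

Backward liveness scan:
Stmt 1 'z = 3': KEEP (z is live); live-in = []
Stmt 2 'y = z * z': KEEP (y is live); live-in = ['z']
Stmt 3 'x = y': DEAD (x not in live set ['y'])
Stmt 4 'a = 4 + x': DEAD (a not in live set ['y'])
Stmt 5 'v = y': KEEP (v is live); live-in = ['y']
Stmt 6 'return v': KEEP (return); live-in = ['v']
Removed statement numbers: [3, 4]
Surviving IR:
  z = 3
  y = z * z
  v = y
  return v

Answer: 3 4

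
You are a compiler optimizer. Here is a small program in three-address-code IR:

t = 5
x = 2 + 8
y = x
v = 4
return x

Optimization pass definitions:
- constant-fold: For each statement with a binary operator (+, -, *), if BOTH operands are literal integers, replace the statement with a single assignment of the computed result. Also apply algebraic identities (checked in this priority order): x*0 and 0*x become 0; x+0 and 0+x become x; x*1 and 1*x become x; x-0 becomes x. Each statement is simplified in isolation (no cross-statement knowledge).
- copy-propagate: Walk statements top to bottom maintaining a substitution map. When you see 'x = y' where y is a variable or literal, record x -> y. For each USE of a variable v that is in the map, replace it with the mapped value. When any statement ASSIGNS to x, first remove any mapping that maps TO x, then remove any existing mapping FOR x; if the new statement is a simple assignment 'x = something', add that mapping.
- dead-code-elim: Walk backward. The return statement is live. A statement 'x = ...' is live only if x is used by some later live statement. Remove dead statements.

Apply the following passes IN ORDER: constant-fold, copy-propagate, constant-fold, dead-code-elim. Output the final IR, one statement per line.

Answer: return 10

Derivation:
Initial IR:
  t = 5
  x = 2 + 8
  y = x
  v = 4
  return x
After constant-fold (5 stmts):
  t = 5
  x = 10
  y = x
  v = 4
  return x
After copy-propagate (5 stmts):
  t = 5
  x = 10
  y = 10
  v = 4
  return 10
After constant-fold (5 stmts):
  t = 5
  x = 10
  y = 10
  v = 4
  return 10
After dead-code-elim (1 stmts):
  return 10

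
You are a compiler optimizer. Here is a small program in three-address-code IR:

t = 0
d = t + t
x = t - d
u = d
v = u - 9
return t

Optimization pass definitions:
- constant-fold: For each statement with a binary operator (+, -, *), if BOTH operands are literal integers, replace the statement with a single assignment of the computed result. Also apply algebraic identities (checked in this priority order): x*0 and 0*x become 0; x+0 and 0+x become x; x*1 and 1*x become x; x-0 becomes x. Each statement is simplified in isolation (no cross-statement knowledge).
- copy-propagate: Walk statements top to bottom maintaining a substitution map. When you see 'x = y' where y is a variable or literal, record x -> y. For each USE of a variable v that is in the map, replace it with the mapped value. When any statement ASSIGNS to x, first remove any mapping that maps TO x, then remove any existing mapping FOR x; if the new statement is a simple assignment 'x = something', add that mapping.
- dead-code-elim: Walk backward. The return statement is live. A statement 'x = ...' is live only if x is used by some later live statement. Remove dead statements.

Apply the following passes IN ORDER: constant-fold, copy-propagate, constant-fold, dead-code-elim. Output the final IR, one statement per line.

Initial IR:
  t = 0
  d = t + t
  x = t - d
  u = d
  v = u - 9
  return t
After constant-fold (6 stmts):
  t = 0
  d = t + t
  x = t - d
  u = d
  v = u - 9
  return t
After copy-propagate (6 stmts):
  t = 0
  d = 0 + 0
  x = 0 - d
  u = d
  v = d - 9
  return 0
After constant-fold (6 stmts):
  t = 0
  d = 0
  x = 0 - d
  u = d
  v = d - 9
  return 0
After dead-code-elim (1 stmts):
  return 0

Answer: return 0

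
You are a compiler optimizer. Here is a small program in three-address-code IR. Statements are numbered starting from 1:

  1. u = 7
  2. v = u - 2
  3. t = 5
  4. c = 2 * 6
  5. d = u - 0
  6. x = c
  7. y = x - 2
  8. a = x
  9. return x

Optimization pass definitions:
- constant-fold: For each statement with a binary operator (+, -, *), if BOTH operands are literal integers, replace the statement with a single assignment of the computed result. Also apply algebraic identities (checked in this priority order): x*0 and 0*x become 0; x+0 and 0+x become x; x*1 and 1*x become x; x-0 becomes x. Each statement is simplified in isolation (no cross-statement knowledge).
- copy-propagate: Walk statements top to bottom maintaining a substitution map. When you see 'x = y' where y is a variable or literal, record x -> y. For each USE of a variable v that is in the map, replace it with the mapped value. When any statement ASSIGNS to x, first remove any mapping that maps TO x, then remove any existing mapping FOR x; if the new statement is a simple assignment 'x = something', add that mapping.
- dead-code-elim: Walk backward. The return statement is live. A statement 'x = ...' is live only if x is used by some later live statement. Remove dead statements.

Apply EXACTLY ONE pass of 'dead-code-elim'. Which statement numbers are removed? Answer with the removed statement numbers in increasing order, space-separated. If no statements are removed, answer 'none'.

Answer: 1 2 3 5 7 8

Derivation:
Backward liveness scan:
Stmt 1 'u = 7': DEAD (u not in live set [])
Stmt 2 'v = u - 2': DEAD (v not in live set [])
Stmt 3 't = 5': DEAD (t not in live set [])
Stmt 4 'c = 2 * 6': KEEP (c is live); live-in = []
Stmt 5 'd = u - 0': DEAD (d not in live set ['c'])
Stmt 6 'x = c': KEEP (x is live); live-in = ['c']
Stmt 7 'y = x - 2': DEAD (y not in live set ['x'])
Stmt 8 'a = x': DEAD (a not in live set ['x'])
Stmt 9 'return x': KEEP (return); live-in = ['x']
Removed statement numbers: [1, 2, 3, 5, 7, 8]
Surviving IR:
  c = 2 * 6
  x = c
  return x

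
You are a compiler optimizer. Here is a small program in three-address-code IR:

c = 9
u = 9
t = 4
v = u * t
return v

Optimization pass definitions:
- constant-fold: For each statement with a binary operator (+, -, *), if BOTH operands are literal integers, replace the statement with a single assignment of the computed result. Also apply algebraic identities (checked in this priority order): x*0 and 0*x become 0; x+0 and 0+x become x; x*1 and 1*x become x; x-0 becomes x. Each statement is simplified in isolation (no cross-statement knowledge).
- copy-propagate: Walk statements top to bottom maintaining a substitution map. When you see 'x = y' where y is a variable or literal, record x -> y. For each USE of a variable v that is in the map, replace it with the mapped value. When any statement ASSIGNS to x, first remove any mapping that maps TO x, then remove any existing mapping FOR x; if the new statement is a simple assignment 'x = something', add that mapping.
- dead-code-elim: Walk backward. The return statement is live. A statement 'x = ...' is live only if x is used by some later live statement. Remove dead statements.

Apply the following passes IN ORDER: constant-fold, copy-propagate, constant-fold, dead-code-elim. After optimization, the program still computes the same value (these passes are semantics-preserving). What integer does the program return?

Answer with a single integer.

Answer: 36

Derivation:
Initial IR:
  c = 9
  u = 9
  t = 4
  v = u * t
  return v
After constant-fold (5 stmts):
  c = 9
  u = 9
  t = 4
  v = u * t
  return v
After copy-propagate (5 stmts):
  c = 9
  u = 9
  t = 4
  v = 9 * 4
  return v
After constant-fold (5 stmts):
  c = 9
  u = 9
  t = 4
  v = 36
  return v
After dead-code-elim (2 stmts):
  v = 36
  return v
Evaluate:
  c = 9  =>  c = 9
  u = 9  =>  u = 9
  t = 4  =>  t = 4
  v = u * t  =>  v = 36
  return v = 36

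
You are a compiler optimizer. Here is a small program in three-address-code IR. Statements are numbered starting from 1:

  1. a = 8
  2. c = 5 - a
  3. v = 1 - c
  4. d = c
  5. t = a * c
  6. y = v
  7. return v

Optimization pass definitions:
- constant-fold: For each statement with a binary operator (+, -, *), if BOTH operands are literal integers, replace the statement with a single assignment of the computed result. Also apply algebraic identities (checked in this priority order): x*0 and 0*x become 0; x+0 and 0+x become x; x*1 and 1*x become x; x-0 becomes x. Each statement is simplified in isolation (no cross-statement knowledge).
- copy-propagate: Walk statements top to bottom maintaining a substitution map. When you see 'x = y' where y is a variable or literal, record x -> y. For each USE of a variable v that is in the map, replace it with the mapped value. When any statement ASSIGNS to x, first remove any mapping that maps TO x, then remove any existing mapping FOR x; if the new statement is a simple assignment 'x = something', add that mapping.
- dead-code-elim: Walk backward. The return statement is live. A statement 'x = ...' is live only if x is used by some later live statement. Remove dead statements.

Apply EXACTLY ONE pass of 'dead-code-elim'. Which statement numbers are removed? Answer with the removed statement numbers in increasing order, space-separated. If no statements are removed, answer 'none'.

Backward liveness scan:
Stmt 1 'a = 8': KEEP (a is live); live-in = []
Stmt 2 'c = 5 - a': KEEP (c is live); live-in = ['a']
Stmt 3 'v = 1 - c': KEEP (v is live); live-in = ['c']
Stmt 4 'd = c': DEAD (d not in live set ['v'])
Stmt 5 't = a * c': DEAD (t not in live set ['v'])
Stmt 6 'y = v': DEAD (y not in live set ['v'])
Stmt 7 'return v': KEEP (return); live-in = ['v']
Removed statement numbers: [4, 5, 6]
Surviving IR:
  a = 8
  c = 5 - a
  v = 1 - c
  return v

Answer: 4 5 6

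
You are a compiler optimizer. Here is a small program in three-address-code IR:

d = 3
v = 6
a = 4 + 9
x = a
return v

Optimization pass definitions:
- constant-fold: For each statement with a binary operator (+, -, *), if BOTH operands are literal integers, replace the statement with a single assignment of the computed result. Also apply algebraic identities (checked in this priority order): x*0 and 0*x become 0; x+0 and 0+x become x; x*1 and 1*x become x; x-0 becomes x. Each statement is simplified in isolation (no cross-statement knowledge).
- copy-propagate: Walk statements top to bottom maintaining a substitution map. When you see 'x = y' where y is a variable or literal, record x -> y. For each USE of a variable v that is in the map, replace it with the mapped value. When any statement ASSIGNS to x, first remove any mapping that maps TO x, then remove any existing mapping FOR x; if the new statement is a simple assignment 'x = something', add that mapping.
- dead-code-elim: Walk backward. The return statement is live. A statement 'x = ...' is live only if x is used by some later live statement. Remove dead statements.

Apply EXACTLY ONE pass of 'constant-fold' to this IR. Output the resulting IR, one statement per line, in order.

Answer: d = 3
v = 6
a = 13
x = a
return v

Derivation:
Applying constant-fold statement-by-statement:
  [1] d = 3  (unchanged)
  [2] v = 6  (unchanged)
  [3] a = 4 + 9  -> a = 13
  [4] x = a  (unchanged)
  [5] return v  (unchanged)
Result (5 stmts):
  d = 3
  v = 6
  a = 13
  x = a
  return v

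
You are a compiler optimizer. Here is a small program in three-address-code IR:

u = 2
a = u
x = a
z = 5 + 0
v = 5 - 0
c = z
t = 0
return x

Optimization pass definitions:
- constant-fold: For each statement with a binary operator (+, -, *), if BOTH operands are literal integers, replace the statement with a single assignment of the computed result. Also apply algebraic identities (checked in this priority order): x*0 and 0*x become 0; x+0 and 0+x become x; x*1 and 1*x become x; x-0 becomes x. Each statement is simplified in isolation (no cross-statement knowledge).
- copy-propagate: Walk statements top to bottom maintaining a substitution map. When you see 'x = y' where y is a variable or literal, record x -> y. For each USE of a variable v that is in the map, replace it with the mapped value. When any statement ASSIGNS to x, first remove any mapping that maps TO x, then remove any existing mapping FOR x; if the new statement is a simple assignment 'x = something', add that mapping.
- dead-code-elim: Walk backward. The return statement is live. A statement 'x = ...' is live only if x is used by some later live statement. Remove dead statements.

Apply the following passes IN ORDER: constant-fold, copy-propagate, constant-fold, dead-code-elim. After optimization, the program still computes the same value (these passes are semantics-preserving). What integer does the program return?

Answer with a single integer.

Answer: 2

Derivation:
Initial IR:
  u = 2
  a = u
  x = a
  z = 5 + 0
  v = 5 - 0
  c = z
  t = 0
  return x
After constant-fold (8 stmts):
  u = 2
  a = u
  x = a
  z = 5
  v = 5
  c = z
  t = 0
  return x
After copy-propagate (8 stmts):
  u = 2
  a = 2
  x = 2
  z = 5
  v = 5
  c = 5
  t = 0
  return 2
After constant-fold (8 stmts):
  u = 2
  a = 2
  x = 2
  z = 5
  v = 5
  c = 5
  t = 0
  return 2
After dead-code-elim (1 stmts):
  return 2
Evaluate:
  u = 2  =>  u = 2
  a = u  =>  a = 2
  x = a  =>  x = 2
  z = 5 + 0  =>  z = 5
  v = 5 - 0  =>  v = 5
  c = z  =>  c = 5
  t = 0  =>  t = 0
  return x = 2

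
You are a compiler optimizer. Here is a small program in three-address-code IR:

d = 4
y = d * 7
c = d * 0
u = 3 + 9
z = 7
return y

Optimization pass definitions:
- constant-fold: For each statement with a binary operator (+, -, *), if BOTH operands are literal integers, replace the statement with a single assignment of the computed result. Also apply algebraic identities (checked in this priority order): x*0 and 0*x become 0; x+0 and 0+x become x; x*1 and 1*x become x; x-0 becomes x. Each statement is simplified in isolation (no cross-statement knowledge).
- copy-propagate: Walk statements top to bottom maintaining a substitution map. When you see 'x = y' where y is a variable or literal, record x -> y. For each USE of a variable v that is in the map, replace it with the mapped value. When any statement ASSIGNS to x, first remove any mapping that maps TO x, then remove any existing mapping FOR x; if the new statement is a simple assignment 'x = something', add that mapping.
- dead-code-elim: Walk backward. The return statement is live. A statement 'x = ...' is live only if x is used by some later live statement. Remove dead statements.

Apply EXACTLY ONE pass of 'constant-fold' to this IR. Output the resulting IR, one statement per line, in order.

Applying constant-fold statement-by-statement:
  [1] d = 4  (unchanged)
  [2] y = d * 7  (unchanged)
  [3] c = d * 0  -> c = 0
  [4] u = 3 + 9  -> u = 12
  [5] z = 7  (unchanged)
  [6] return y  (unchanged)
Result (6 stmts):
  d = 4
  y = d * 7
  c = 0
  u = 12
  z = 7
  return y

Answer: d = 4
y = d * 7
c = 0
u = 12
z = 7
return y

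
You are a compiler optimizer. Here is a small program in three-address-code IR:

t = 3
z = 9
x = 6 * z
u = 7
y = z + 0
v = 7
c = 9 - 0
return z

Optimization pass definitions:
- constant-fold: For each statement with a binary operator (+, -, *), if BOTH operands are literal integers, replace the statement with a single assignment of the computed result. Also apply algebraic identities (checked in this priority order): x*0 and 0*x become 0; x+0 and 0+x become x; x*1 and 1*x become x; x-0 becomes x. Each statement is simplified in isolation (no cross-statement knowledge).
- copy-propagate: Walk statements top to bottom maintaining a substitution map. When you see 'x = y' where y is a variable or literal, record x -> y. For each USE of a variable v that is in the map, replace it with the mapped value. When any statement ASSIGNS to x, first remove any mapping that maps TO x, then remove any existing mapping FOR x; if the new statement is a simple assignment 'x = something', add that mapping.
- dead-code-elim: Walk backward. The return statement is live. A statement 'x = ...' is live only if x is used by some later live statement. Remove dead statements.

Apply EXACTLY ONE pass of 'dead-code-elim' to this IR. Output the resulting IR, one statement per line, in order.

Applying dead-code-elim statement-by-statement:
  [8] return z  -> KEEP (return); live=['z']
  [7] c = 9 - 0  -> DEAD (c not live)
  [6] v = 7  -> DEAD (v not live)
  [5] y = z + 0  -> DEAD (y not live)
  [4] u = 7  -> DEAD (u not live)
  [3] x = 6 * z  -> DEAD (x not live)
  [2] z = 9  -> KEEP; live=[]
  [1] t = 3  -> DEAD (t not live)
Result (2 stmts):
  z = 9
  return z

Answer: z = 9
return z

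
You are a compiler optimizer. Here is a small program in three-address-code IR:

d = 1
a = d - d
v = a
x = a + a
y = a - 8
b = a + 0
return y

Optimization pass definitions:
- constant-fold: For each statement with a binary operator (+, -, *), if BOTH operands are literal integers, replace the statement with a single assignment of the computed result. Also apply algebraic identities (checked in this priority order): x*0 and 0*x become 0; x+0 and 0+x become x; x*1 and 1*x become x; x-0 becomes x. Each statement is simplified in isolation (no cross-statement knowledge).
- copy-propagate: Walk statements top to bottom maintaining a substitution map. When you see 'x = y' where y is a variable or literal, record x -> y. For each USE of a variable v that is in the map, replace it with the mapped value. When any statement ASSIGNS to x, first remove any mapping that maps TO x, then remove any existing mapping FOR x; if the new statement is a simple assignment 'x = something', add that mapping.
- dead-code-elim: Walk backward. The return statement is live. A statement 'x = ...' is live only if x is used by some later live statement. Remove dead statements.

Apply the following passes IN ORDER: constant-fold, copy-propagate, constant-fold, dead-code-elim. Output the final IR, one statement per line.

Answer: a = 0
y = a - 8
return y

Derivation:
Initial IR:
  d = 1
  a = d - d
  v = a
  x = a + a
  y = a - 8
  b = a + 0
  return y
After constant-fold (7 stmts):
  d = 1
  a = d - d
  v = a
  x = a + a
  y = a - 8
  b = a
  return y
After copy-propagate (7 stmts):
  d = 1
  a = 1 - 1
  v = a
  x = a + a
  y = a - 8
  b = a
  return y
After constant-fold (7 stmts):
  d = 1
  a = 0
  v = a
  x = a + a
  y = a - 8
  b = a
  return y
After dead-code-elim (3 stmts):
  a = 0
  y = a - 8
  return y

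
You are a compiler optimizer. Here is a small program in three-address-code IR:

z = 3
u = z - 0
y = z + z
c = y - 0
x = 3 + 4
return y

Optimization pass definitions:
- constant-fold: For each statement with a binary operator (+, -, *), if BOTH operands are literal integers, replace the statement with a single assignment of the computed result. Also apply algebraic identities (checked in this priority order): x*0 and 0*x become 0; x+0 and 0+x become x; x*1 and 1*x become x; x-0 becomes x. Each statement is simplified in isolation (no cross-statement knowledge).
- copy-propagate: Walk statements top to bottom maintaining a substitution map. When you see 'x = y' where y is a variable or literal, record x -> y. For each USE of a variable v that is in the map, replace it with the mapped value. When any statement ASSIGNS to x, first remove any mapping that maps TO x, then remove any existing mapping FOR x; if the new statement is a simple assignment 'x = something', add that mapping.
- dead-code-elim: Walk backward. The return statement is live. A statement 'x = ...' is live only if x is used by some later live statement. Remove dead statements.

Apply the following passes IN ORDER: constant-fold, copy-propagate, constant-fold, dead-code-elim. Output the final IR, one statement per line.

Answer: y = 6
return y

Derivation:
Initial IR:
  z = 3
  u = z - 0
  y = z + z
  c = y - 0
  x = 3 + 4
  return y
After constant-fold (6 stmts):
  z = 3
  u = z
  y = z + z
  c = y
  x = 7
  return y
After copy-propagate (6 stmts):
  z = 3
  u = 3
  y = 3 + 3
  c = y
  x = 7
  return y
After constant-fold (6 stmts):
  z = 3
  u = 3
  y = 6
  c = y
  x = 7
  return y
After dead-code-elim (2 stmts):
  y = 6
  return y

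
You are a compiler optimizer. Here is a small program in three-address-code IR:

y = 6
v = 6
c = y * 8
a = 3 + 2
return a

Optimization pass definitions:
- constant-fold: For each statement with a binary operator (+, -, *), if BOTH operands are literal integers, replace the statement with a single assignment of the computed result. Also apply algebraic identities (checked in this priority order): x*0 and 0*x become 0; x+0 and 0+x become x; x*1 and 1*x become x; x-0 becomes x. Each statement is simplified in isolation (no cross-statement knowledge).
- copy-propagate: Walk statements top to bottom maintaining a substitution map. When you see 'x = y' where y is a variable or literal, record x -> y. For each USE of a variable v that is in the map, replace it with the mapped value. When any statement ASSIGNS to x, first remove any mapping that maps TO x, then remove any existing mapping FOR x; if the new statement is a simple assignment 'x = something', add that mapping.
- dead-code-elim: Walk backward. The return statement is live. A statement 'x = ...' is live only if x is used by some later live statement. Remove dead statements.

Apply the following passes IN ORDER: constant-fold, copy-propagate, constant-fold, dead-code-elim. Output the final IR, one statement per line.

Answer: return 5

Derivation:
Initial IR:
  y = 6
  v = 6
  c = y * 8
  a = 3 + 2
  return a
After constant-fold (5 stmts):
  y = 6
  v = 6
  c = y * 8
  a = 5
  return a
After copy-propagate (5 stmts):
  y = 6
  v = 6
  c = 6 * 8
  a = 5
  return 5
After constant-fold (5 stmts):
  y = 6
  v = 6
  c = 48
  a = 5
  return 5
After dead-code-elim (1 stmts):
  return 5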